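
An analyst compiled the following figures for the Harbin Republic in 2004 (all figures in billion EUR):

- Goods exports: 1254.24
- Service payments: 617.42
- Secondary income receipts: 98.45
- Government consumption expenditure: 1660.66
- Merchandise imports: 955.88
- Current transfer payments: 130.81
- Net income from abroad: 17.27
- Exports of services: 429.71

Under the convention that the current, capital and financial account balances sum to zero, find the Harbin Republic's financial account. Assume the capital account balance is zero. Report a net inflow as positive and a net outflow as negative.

-95.56

Goods balance = 1254.24 - 955.88 = 298.36
Services balance = 429.71 - 617.42 = -187.71
Trade balance (goods + services) = 298.36 + (-187.71) = 110.65
Net primary income = 17.27
Net secondary income = 98.45 - 130.81 = -32.36
Current account = 110.65 + 17.27 + (-32.36) = 95.56
Financial account = -(95.56) = -95.56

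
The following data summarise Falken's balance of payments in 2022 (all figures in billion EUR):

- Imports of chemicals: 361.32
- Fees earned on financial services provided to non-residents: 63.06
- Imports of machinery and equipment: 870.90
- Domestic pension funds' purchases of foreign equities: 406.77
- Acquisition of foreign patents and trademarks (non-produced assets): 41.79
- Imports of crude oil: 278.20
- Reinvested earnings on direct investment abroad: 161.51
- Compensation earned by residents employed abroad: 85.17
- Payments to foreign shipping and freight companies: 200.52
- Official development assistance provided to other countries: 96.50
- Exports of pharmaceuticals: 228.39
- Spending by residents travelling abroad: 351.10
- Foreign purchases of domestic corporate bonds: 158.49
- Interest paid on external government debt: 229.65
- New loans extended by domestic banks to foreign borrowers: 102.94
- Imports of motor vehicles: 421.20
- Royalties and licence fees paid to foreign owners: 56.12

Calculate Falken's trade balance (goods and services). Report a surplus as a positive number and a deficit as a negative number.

Goods: -870.90 - 278.20 + 228.39 - 361.32 - 421.20 = -1703.23
Services: -200.52 - 56.12 + 63.06 - 351.10 = -544.68
Trade balance = -1703.23 + (-544.68) = -2247.91
(Excluded from the trade balance — financial account: domestic pension funds' purchases of foreign equities 406.77, foreign purchases of domestic corporate bonds 158.49, new loans extended by domestic banks to foreign borrowers 102.94; capital account: acquisition of foreign patents and trademarks (non-produced assets) 41.79; primary income: reinvested earnings on direct investment abroad 161.51, compensation earned by residents employed abroad 85.17, interest paid on external government debt 229.65; secondary income: official development assistance provided to other countries 96.50.)

-2247.91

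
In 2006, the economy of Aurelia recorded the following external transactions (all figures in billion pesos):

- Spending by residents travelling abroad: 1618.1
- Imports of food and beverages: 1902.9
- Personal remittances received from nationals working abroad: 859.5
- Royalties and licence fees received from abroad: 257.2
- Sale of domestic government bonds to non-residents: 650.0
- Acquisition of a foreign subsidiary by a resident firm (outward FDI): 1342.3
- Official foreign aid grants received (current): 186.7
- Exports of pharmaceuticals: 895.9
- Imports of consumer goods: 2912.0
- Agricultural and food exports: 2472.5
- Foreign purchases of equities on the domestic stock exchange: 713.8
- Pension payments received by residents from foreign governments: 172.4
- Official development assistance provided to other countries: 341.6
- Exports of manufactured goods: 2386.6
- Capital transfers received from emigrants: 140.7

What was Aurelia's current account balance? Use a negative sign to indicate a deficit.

Goods: 2472.5 - 1902.9 + 2386.6 - 2912.0 + 895.9 = 940.1
Services: 257.2 - 1618.1 = -1360.9
Secondary income: 859.5 - 341.6 + 172.4 + 186.7 = 877.0
Current account = 940.1 + (-1360.9) + 877.0 = 456.2
(Excluded from the current account — financial account: sale of domestic government bonds to non-residents 650.0, acquisition of a foreign subsidiary by a resident firm (outward FDI) 1342.3, foreign purchases of equities on the domestic stock exchange 713.8; capital account: capital transfers received from emigrants 140.7.)

456.2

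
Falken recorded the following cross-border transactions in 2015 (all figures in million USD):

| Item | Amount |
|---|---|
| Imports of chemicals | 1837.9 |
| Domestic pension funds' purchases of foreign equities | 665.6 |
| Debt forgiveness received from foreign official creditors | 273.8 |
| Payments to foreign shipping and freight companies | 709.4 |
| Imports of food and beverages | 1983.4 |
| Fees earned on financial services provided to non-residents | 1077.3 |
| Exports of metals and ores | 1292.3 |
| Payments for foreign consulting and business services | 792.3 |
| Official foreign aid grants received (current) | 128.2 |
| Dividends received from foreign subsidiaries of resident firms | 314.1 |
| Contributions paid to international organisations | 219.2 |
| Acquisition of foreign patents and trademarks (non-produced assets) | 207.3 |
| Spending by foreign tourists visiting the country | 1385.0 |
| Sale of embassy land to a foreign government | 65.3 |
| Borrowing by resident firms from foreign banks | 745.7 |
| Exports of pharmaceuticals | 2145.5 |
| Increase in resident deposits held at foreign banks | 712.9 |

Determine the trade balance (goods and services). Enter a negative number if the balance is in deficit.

577.1

Goods: -1983.4 + 1292.3 + 2145.5 - 1837.9 = -383.5
Services: 1077.3 - 792.3 + 1385.0 - 709.4 = 960.6
Trade balance = -383.5 + 960.6 = 577.1
(Excluded from the trade balance — financial account: domestic pension funds' purchases of foreign equities 665.6, borrowing by resident firms from foreign banks 745.7, increase in resident deposits held at foreign banks 712.9; capital account: debt forgiveness received from foreign official creditors 273.8, acquisition of foreign patents and trademarks (non-produced assets) 207.3, sale of embassy land to a foreign government 65.3; secondary income: official foreign aid grants received (current) 128.2, contributions paid to international organisations 219.2; primary income: dividends received from foreign subsidiaries of resident firms 314.1.)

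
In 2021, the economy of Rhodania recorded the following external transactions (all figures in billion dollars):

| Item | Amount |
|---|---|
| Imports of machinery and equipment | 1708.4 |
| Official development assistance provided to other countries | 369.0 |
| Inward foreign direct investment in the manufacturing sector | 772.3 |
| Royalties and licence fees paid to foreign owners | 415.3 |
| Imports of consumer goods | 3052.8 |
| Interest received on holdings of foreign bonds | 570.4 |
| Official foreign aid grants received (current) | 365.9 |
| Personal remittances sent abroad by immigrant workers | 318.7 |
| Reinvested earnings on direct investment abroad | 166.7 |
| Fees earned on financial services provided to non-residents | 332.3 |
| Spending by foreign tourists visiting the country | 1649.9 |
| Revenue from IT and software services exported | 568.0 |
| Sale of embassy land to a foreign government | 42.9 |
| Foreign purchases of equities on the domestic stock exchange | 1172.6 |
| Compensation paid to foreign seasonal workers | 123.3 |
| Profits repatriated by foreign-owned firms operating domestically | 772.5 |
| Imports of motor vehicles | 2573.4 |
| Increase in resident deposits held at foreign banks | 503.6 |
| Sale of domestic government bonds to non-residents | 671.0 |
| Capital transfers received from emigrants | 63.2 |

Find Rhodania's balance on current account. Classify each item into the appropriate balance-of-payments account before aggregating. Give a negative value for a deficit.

Goods: -2573.4 - 3052.8 - 1708.4 = -7334.6
Services: 332.3 - 415.3 + 1649.9 + 568.0 = 2134.9
Primary income: -123.3 + 166.7 + 570.4 - 772.5 = -158.7
Secondary income: 365.9 - 318.7 - 369.0 = -321.8
Current account = (-7334.6) + 2134.9 + (-158.7) + (-321.8) = -5680.2
(Excluded from the current account — financial account: inward foreign direct investment in the manufacturing sector 772.3, foreign purchases of equities on the domestic stock exchange 1172.6, increase in resident deposits held at foreign banks 503.6, sale of domestic government bonds to non-residents 671.0; capital account: sale of embassy land to a foreign government 42.9, capital transfers received from emigrants 63.2.)

-5680.2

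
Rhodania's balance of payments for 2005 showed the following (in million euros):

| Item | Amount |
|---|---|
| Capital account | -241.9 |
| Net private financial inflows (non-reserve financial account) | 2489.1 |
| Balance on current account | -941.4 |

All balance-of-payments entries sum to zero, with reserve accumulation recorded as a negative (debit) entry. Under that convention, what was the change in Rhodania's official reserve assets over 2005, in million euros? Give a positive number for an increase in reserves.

1305.8

Official reserve transactions balance = -((-941.4) + (-241.9) + 2489.1) = -1305.8
An accumulation of reserves is recorded as a debit (negative entry), so the change in the stock of reserves is the negative of that balance.
Change in official reserves = -(-1305.8) = 1305.8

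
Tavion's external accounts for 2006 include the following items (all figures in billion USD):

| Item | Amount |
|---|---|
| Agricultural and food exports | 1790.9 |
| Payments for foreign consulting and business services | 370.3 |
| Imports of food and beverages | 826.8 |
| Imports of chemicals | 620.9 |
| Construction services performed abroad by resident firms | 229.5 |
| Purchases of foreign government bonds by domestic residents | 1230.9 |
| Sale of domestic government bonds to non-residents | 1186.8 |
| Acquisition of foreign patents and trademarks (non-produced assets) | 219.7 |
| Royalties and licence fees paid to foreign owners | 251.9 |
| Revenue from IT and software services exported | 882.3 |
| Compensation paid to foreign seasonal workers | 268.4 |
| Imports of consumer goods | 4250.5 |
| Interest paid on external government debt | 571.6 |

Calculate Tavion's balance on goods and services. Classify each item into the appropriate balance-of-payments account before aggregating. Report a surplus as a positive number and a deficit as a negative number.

Goods: -620.9 - 4250.5 + 1790.9 - 826.8 = -3907.3
Services: 882.3 - 251.9 + 229.5 - 370.3 = 489.6
Trade balance = -3907.3 + 489.6 = -3417.7
(Excluded from the trade balance — financial account: purchases of foreign government bonds by domestic residents 1230.9, sale of domestic government bonds to non-residents 1186.8; capital account: acquisition of foreign patents and trademarks (non-produced assets) 219.7; primary income: compensation paid to foreign seasonal workers 268.4, interest paid on external government debt 571.6.)

-3417.7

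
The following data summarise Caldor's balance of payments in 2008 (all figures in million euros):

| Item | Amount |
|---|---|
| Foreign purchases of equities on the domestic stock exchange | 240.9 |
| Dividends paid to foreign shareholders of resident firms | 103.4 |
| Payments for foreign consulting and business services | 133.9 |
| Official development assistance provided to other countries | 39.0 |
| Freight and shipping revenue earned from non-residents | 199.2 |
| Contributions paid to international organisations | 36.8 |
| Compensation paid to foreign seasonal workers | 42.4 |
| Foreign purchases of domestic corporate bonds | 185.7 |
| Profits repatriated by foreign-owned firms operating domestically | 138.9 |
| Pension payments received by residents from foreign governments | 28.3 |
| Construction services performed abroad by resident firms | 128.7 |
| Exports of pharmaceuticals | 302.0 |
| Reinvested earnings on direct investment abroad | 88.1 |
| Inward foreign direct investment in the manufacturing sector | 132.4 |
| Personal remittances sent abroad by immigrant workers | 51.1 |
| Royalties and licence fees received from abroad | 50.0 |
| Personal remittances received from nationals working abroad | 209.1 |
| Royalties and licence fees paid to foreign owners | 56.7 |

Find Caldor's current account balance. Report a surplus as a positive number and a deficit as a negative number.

403.2

Goods: 302.0
Services: -56.7 + 199.2 + 50.0 + 128.7 - 133.9 = 187.3
Primary income: -138.9 - 42.4 + 88.1 - 103.4 = -196.6
Secondary income: -36.8 + 209.1 - 51.1 - 39.0 + 28.3 = 110.5
Current account = 302.0 + 187.3 + (-196.6) + 110.5 = 403.2
(Excluded from the current account — financial account: foreign purchases of equities on the domestic stock exchange 240.9, foreign purchases of domestic corporate bonds 185.7, inward foreign direct investment in the manufacturing sector 132.4.)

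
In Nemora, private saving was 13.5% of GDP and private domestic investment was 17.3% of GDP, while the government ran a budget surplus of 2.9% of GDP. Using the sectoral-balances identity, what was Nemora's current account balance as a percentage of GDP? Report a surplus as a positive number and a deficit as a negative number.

By the sectoral-balances identity, CA = (S_private - I) + (T - G).
Private balance = 13.5 - 17.3 = -3.8
Government balance (T - G) = 2.9
CA = -3.8 + 2.9 = -0.9

-0.9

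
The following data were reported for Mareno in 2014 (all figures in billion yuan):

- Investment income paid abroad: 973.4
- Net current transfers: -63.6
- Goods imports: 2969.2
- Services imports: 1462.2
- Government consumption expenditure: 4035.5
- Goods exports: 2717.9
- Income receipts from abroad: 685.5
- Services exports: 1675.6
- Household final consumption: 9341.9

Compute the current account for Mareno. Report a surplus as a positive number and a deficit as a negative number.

-389.4

Goods balance = 2717.9 - 2969.2 = -251.3
Services balance = 1675.6 - 1462.2 = 213.4
Trade balance (goods + services) = -251.3 + 213.4 = -37.9
Net primary income = 685.5 - 973.4 = -287.9
Net secondary income = -63.6
Current account = -37.9 + (-287.9) + (-63.6) = -389.4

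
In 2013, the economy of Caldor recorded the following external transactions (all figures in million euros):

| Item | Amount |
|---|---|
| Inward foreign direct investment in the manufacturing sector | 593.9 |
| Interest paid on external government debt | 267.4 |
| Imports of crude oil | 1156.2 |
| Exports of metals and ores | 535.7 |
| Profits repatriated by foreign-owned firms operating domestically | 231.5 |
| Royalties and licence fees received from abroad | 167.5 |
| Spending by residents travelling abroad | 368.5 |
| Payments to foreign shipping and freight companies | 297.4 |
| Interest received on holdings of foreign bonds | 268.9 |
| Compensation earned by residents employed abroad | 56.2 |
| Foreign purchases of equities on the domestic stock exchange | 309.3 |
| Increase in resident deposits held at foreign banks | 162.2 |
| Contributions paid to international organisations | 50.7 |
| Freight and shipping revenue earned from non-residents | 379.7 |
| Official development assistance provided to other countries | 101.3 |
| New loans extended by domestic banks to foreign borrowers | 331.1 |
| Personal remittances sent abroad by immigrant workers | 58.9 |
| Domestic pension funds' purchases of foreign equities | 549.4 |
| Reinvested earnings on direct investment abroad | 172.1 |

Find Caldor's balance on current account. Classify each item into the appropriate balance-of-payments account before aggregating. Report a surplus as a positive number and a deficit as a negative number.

-951.8

Goods: -1156.2 + 535.7 = -620.5
Services: 379.7 - 368.5 - 297.4 + 167.5 = -118.7
Primary income: 268.9 + 172.1 - 231.5 + 56.2 - 267.4 = -1.7
Secondary income: -58.9 - 50.7 - 101.3 = -210.9
Current account = (-620.5) + (-118.7) + (-1.7) + (-210.9) = -951.8
(Excluded from the current account — financial account: inward foreign direct investment in the manufacturing sector 593.9, foreign purchases of equities on the domestic stock exchange 309.3, increase in resident deposits held at foreign banks 162.2, new loans extended by domestic banks to foreign borrowers 331.1, domestic pension funds' purchases of foreign equities 549.4.)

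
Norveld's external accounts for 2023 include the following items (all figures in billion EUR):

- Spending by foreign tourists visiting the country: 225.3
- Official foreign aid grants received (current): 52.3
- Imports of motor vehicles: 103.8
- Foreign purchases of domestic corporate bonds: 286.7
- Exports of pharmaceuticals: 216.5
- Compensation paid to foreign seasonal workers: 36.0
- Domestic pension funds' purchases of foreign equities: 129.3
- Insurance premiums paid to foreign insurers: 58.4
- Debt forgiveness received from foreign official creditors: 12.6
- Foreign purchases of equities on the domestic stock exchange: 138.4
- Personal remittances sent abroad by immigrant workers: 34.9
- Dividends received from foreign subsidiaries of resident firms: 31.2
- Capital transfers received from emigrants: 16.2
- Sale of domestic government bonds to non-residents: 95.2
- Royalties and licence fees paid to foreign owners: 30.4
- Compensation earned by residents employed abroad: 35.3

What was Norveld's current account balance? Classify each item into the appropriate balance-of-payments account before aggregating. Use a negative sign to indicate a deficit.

297.1

Goods: 216.5 - 103.8 = 112.7
Services: -30.4 - 58.4 + 225.3 = 136.5
Primary income: 35.3 + 31.2 - 36.0 = 30.5
Secondary income: 52.3 - 34.9 = 17.4
Current account = 112.7 + 136.5 + 30.5 + 17.4 = 297.1
(Excluded from the current account — financial account: foreign purchases of domestic corporate bonds 286.7, domestic pension funds' purchases of foreign equities 129.3, foreign purchases of equities on the domestic stock exchange 138.4, sale of domestic government bonds to non-residents 95.2; capital account: debt forgiveness received from foreign official creditors 12.6, capital transfers received from emigrants 16.2.)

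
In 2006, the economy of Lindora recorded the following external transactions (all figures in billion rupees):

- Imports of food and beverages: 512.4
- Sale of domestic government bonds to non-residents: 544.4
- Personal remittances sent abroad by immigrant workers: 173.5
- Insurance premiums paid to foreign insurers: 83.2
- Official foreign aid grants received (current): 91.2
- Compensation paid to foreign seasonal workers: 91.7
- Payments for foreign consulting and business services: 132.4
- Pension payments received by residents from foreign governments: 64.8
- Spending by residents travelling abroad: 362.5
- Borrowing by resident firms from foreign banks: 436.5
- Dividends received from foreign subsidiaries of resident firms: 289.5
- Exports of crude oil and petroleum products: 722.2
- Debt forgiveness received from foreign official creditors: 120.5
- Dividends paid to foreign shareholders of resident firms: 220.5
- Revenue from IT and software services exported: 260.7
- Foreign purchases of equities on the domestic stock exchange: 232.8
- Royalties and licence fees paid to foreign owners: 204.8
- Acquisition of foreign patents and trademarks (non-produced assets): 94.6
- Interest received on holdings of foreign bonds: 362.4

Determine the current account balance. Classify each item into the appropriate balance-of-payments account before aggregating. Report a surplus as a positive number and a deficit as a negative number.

Goods: 722.2 - 512.4 = 209.8
Services: -362.5 - 83.2 - 204.8 + 260.7 - 132.4 = -522.2
Primary income: -91.7 + 289.5 - 220.5 + 362.4 = 339.7
Secondary income: 91.2 + 64.8 - 173.5 = -17.5
Current account = 209.8 + (-522.2) + 339.7 + (-17.5) = 9.8
(Excluded from the current account — financial account: sale of domestic government bonds to non-residents 544.4, borrowing by resident firms from foreign banks 436.5, foreign purchases of equities on the domestic stock exchange 232.8; capital account: debt forgiveness received from foreign official creditors 120.5, acquisition of foreign patents and trademarks (non-produced assets) 94.6.)

9.8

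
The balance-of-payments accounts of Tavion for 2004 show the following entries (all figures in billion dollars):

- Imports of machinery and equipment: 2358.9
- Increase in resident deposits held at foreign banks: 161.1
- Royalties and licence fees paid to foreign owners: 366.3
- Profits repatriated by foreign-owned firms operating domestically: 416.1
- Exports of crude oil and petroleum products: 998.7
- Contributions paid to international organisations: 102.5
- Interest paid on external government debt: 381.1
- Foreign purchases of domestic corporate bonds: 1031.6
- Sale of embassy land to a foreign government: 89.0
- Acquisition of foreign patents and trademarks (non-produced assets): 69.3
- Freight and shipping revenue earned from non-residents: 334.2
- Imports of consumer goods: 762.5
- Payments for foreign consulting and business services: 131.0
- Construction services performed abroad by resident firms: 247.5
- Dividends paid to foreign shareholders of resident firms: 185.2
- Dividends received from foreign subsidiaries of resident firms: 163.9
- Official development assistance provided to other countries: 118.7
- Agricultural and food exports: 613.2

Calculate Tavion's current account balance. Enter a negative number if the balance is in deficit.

-2464.8

Goods: 613.2 - 762.5 - 2358.9 + 998.7 = -1509.5
Services: -131.0 - 366.3 + 334.2 + 247.5 = 84.4
Primary income: -185.2 - 416.1 - 381.1 + 163.9 = -818.5
Secondary income: -102.5 - 118.7 = -221.2
Current account = (-1509.5) + 84.4 + (-818.5) + (-221.2) = -2464.8
(Excluded from the current account — financial account: increase in resident deposits held at foreign banks 161.1, foreign purchases of domestic corporate bonds 1031.6; capital account: sale of embassy land to a foreign government 89.0, acquisition of foreign patents and trademarks (non-produced assets) 69.3.)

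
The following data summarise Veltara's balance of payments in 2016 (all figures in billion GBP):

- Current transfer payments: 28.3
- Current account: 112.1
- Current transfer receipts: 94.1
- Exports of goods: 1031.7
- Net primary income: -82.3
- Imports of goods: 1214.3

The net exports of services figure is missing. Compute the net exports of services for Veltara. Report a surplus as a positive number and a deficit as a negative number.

Current account = goods balance + services balance + net primary income + net secondary income
Sum of the known components = -199.1
Net exports of services = CA - (known components) = 112.1 - (-199.1) = 311.2

311.2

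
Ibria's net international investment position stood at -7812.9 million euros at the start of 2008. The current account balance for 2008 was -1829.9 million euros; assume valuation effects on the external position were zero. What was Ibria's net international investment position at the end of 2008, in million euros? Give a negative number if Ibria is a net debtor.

With no valuation effects, change in NIIP = current account = -1829.9
End-of-year NIIP = -7812.9 + (-1829.9) = -9642.8

-9642.8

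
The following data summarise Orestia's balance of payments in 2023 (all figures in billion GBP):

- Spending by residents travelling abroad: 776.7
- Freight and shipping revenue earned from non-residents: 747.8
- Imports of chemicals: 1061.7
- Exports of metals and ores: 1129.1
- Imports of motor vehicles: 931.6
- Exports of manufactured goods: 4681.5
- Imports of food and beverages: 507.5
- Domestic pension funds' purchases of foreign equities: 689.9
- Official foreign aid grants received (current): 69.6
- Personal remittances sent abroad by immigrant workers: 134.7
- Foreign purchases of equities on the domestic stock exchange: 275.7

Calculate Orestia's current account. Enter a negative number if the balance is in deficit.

3215.8

Goods: -931.6 + 1129.1 - 507.5 + 4681.5 - 1061.7 = 3309.8
Services: -776.7 + 747.8 = -28.9
Secondary income: 69.6 - 134.7 = -65.1
Current account = 3309.8 + (-28.9) + (-65.1) = 3215.8
(Excluded from the current account — financial account: domestic pension funds' purchases of foreign equities 689.9, foreign purchases of equities on the domestic stock exchange 275.7.)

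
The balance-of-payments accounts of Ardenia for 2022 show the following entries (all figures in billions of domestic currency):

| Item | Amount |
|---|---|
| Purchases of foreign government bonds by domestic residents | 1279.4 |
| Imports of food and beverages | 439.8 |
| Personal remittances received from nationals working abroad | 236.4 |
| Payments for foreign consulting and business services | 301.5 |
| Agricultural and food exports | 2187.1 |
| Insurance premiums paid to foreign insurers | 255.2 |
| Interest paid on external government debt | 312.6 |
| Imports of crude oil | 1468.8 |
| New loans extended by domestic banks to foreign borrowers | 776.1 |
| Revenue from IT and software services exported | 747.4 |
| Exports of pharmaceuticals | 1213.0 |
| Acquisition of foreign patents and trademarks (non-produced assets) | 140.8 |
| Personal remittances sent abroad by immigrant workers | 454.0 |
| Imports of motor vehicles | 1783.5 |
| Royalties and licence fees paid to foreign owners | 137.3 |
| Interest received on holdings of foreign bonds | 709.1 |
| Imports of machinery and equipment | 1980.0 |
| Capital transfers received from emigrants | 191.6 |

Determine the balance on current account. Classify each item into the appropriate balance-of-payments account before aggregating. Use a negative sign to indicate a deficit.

Goods: -1980.0 - 1468.8 - 1783.5 - 439.8 + 1213.0 + 2187.1 = -2272.0
Services: 747.4 - 301.5 - 137.3 - 255.2 = 53.4
Primary income: 709.1 - 312.6 = 396.5
Secondary income: 236.4 - 454.0 = -217.6
Current account = (-2272.0) + 53.4 + 396.5 + (-217.6) = -2039.7
(Excluded from the current account — financial account: purchases of foreign government bonds by domestic residents 1279.4, new loans extended by domestic banks to foreign borrowers 776.1; capital account: acquisition of foreign patents and trademarks (non-produced assets) 140.8, capital transfers received from emigrants 191.6.)

-2039.7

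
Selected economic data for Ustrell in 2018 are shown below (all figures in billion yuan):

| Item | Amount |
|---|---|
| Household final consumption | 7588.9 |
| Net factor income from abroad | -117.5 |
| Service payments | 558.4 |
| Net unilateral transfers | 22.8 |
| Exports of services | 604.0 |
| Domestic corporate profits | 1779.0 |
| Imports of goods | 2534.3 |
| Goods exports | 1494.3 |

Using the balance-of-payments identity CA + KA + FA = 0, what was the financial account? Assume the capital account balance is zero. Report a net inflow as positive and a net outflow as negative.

1089.1

Goods balance = 1494.3 - 2534.3 = -1040.0
Services balance = 604.0 - 558.4 = 45.6
Trade balance (goods + services) = -1040.0 + 45.6 = -994.4
Net primary income = -117.5
Net secondary income = 22.8
Current account = -994.4 + (-117.5) + 22.8 = -1089.1
Financial account = -(-1089.1) = 1089.1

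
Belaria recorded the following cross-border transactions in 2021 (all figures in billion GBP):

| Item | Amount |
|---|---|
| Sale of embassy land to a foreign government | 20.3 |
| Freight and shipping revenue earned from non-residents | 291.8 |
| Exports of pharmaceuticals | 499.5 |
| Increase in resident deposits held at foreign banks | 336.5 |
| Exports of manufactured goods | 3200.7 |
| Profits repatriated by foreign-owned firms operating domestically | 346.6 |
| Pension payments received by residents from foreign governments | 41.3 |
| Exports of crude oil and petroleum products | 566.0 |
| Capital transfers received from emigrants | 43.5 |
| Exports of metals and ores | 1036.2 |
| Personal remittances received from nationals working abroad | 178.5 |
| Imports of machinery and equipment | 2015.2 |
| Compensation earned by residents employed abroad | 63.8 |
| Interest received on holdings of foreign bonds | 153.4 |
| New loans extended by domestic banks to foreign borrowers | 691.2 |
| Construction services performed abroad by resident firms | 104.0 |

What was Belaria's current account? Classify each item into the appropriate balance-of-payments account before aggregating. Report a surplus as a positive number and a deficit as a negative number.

3773.4

Goods: 499.5 + 3200.7 + 1036.2 - 2015.2 + 566.0 = 3287.2
Services: 104.0 + 291.8 = 395.8
Primary income: -346.6 + 63.8 + 153.4 = -129.4
Secondary income: 41.3 + 178.5 = 219.8
Current account = 3287.2 + 395.8 + (-129.4) + 219.8 = 3773.4
(Excluded from the current account — capital account: sale of embassy land to a foreign government 20.3, capital transfers received from emigrants 43.5; financial account: increase in resident deposits held at foreign banks 336.5, new loans extended by domestic banks to foreign borrowers 691.2.)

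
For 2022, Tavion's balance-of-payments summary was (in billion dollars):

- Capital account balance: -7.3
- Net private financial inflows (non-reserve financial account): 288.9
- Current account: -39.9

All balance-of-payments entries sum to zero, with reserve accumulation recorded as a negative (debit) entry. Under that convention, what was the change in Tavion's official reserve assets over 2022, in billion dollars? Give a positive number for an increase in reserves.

241.7

Official reserve transactions balance = -((-39.9) + (-7.3) + 288.9) = -241.7
An accumulation of reserves is recorded as a debit (negative entry), so the change in the stock of reserves is the negative of that balance.
Change in official reserves = -(-241.7) = 241.7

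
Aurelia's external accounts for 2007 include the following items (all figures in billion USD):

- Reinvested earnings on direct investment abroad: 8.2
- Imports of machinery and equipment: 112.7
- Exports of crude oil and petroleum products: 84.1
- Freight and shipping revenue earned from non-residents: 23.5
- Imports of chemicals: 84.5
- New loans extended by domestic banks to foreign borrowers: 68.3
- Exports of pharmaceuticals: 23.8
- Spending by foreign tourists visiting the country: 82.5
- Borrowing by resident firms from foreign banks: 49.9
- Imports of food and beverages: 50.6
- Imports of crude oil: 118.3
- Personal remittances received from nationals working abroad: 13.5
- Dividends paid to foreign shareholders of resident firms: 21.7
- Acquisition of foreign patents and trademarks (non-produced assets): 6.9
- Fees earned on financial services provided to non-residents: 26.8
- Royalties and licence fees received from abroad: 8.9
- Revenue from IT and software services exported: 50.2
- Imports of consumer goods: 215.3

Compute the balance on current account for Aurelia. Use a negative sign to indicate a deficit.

-281.6

Goods: -112.7 - 215.3 + 84.1 + 23.8 - 118.3 - 50.6 - 84.5 = -473.5
Services: 82.5 + 50.2 + 8.9 + 23.5 + 26.8 = 191.9
Primary income: 8.2 - 21.7 = -13.5
Secondary income: 13.5
Current account = (-473.5) + 191.9 + (-13.5) + 13.5 = -281.6
(Excluded from the current account — financial account: new loans extended by domestic banks to foreign borrowers 68.3, borrowing by resident firms from foreign banks 49.9; capital account: acquisition of foreign patents and trademarks (non-produced assets) 6.9.)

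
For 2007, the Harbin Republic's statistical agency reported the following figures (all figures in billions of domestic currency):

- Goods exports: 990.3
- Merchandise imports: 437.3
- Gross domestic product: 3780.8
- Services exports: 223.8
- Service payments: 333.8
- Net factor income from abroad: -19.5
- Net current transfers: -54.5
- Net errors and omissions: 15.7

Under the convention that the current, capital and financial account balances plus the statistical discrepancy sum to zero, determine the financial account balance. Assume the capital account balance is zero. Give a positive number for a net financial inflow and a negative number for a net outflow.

Goods balance = 990.3 - 437.3 = 553.0
Services balance = 223.8 - 333.8 = -110.0
Trade balance (goods + services) = 553.0 + (-110.0) = 443.0
Net primary income = -19.5
Net secondary income = -54.5
Current account = 443.0 + (-19.5) + (-54.5) = 369.0
Financial account = -(369.0 + 15.7) = -384.7

-384.7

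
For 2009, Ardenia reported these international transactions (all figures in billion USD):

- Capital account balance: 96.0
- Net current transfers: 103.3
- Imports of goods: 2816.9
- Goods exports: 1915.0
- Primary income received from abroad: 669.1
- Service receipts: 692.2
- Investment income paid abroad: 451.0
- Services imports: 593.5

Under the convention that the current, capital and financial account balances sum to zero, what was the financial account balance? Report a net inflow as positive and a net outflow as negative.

Goods balance = 1915.0 - 2816.9 = -901.9
Services balance = 692.2 - 593.5 = 98.7
Trade balance (goods + services) = -901.9 + 98.7 = -803.2
Net primary income = 669.1 - 451.0 = 218.1
Net secondary income = 103.3
Current account = -803.2 + 218.1 + 103.3 = -481.8
Financial account = -(-481.8 + 96.0) = 385.8

385.8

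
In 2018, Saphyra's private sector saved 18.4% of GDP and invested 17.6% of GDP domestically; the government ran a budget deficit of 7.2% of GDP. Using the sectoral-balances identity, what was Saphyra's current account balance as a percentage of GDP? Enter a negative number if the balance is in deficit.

By the sectoral-balances identity, CA = (S_private - I) + (T - G).
Private balance = 18.4 - 17.6 = 0.8
Government balance (T - G) = -7.2
CA = 0.8 + (-7.2) = -6.4

-6.4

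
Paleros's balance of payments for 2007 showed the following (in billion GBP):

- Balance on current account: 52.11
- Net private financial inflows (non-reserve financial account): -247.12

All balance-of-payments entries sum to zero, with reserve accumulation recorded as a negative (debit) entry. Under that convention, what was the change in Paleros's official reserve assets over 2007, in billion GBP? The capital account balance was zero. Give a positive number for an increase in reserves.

-195.01

Official reserve transactions balance = -(52.11 + (-247.12)) = 195.01
An accumulation of reserves is recorded as a debit (negative entry), so the change in the stock of reserves is the negative of that balance.
Change in official reserves = -(195.01) = -195.01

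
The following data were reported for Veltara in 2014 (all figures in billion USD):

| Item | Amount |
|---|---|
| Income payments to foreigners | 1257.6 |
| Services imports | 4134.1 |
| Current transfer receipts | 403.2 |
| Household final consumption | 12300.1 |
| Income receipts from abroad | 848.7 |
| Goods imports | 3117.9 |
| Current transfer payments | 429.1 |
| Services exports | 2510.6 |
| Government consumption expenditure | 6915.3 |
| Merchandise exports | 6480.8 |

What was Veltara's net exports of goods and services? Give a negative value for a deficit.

1739.4

Goods balance = 6480.8 - 3117.9 = 3362.9
Services balance = 2510.6 - 4134.1 = -1623.5
Trade balance (goods + services) = 3362.9 + (-1623.5) = 1739.4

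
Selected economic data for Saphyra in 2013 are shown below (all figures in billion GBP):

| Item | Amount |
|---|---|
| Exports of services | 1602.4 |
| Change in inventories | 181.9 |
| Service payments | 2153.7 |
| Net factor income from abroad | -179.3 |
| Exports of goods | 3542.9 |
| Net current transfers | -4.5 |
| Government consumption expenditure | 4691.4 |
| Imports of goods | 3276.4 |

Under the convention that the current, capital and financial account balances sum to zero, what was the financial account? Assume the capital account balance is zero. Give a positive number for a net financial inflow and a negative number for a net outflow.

Goods balance = 3542.9 - 3276.4 = 266.5
Services balance = 1602.4 - 2153.7 = -551.3
Trade balance (goods + services) = 266.5 + (-551.3) = -284.8
Net primary income = -179.3
Net secondary income = -4.5
Current account = -284.8 + (-179.3) + (-4.5) = -468.6
Financial account = -(-468.6) = 468.6

468.6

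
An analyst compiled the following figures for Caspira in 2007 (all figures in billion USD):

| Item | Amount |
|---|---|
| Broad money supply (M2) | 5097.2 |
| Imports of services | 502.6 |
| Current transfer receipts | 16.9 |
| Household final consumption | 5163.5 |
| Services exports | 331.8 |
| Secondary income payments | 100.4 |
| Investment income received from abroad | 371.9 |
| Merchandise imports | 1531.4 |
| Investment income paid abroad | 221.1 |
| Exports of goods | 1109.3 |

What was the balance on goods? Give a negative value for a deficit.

Goods balance = 1109.3 - 1531.4 = -422.1

-422.1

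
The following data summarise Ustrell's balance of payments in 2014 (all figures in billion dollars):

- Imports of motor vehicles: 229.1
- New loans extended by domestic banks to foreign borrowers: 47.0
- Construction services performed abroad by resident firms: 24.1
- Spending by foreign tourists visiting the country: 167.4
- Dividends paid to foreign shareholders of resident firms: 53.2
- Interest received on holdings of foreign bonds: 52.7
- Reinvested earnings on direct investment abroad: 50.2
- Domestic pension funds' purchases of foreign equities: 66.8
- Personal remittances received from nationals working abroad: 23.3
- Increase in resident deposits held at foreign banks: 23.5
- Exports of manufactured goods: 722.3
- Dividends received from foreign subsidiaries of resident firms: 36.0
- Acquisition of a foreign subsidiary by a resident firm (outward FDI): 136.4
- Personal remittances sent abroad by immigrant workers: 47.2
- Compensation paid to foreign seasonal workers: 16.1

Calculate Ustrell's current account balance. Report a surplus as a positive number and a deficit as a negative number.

730.4

Goods: 722.3 - 229.1 = 493.2
Services: 167.4 + 24.1 = 191.5
Primary income: -16.1 + 36.0 + 52.7 + 50.2 - 53.2 = 69.6
Secondary income: -47.2 + 23.3 = -23.9
Current account = 493.2 + 191.5 + 69.6 + (-23.9) = 730.4
(Excluded from the current account — financial account: new loans extended by domestic banks to foreign borrowers 47.0, domestic pension funds' purchases of foreign equities 66.8, increase in resident deposits held at foreign banks 23.5, acquisition of a foreign subsidiary by a resident firm (outward FDI) 136.4.)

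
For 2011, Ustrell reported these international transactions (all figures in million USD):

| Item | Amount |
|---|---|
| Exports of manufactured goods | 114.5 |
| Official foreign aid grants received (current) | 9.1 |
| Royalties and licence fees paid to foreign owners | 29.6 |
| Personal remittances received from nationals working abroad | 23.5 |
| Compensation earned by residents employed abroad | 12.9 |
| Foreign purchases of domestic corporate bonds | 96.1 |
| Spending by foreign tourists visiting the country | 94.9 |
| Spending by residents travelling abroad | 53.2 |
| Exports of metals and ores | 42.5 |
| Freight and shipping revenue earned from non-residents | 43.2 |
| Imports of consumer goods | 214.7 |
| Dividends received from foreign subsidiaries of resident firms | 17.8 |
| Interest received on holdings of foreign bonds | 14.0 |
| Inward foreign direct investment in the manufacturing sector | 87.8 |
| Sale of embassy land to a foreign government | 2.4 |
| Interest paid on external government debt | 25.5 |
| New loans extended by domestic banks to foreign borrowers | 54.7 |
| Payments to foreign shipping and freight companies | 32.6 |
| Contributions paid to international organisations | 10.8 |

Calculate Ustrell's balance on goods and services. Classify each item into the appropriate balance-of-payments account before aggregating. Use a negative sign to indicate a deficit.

-35.0

Goods: 42.5 - 214.7 + 114.5 = -57.7
Services: 43.2 + 94.9 - 32.6 - 29.6 - 53.2 = 22.7
Trade balance = -57.7 + 22.7 = -35.0
(Excluded from the trade balance — secondary income: official foreign aid grants received (current) 9.1, personal remittances received from nationals working abroad 23.5, contributions paid to international organisations 10.8; primary income: compensation earned by residents employed abroad 12.9, dividends received from foreign subsidiaries of resident firms 17.8, interest received on holdings of foreign bonds 14.0, interest paid on external government debt 25.5; financial account: foreign purchases of domestic corporate bonds 96.1, inward foreign direct investment in the manufacturing sector 87.8, new loans extended by domestic banks to foreign borrowers 54.7; capital account: sale of embassy land to a foreign government 2.4.)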